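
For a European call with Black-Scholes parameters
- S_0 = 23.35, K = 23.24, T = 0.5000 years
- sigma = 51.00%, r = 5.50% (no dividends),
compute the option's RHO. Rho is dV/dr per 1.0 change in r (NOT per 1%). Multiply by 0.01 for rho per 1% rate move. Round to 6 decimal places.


Answer: Rho = 5.242734

Derivation:
d1 = 0.2696629412; d2 = -0.0909615172
phi(d1) = 0.3846976476; exp(-qT) = 1.0000000000; exp(-rT) = 0.9728746826
N(d2) = 0.4637615845
Rho = K*T*exp(-rT)*N(d2) = 23.2400 * 0.5000 * 0.9728746826 * 0.4637615845 = 5.242734


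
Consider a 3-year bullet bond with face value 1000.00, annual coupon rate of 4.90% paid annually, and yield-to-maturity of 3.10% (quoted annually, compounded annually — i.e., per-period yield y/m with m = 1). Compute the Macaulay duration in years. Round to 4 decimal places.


Answer: Macaulay duration = 2.8657 years

Derivation:
Coupon per period c = face * coupon_rate / m = 49.000000
Periods per year m = 1; per-period yield y/m = 0.031000
Number of cashflows N = 3
Cashflows (t years, CF_t, discount factor 1/(1+y/m)^(m*t), PV):
  t = 1.0000: CF_t = 49.000000, DF = 0.969932, PV = 47.526673
  t = 2.0000: CF_t = 49.000000, DF = 0.940768, PV = 46.097646
  t = 3.0000: CF_t = 1049.000000, DF = 0.912481, PV = 957.192952
Price P = sum_t PV_t = 1050.817272
Macaulay numerator sum_t t * PV_t:
  t * PV_t at t = 1.0000: 47.526673
  t * PV_t at t = 2.0000: 92.195292
  t * PV_t at t = 3.0000: 2871.578857
Macaulay duration D = (sum_t t * PV_t) / P = 3011.300823 / 1050.817272 = 2.865675


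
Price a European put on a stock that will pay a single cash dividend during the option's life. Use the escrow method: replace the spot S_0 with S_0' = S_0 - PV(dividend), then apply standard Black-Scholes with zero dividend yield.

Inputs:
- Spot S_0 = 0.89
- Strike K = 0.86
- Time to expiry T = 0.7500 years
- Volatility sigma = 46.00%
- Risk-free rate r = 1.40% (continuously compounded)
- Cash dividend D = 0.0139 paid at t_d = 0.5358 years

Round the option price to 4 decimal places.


PV(D) = D * exp(-r * t_d) = 0.0139 * 0.99252686 = 0.01379612
S_0' = S_0 - PV(D) = 0.8900 - 0.01379612 = 0.87620388
d1 = (ln(S_0'/K) + (r + sigma^2/2)*T) / (sigma*sqrt(T)) = 0.27239991
d2 = d1 - sigma*sqrt(T) = -0.12597178
exp(-rT) = 0.98955493
N(-d1) = 0.39265727; N(-d2) = 0.55012287
P = K * exp(-rT) * N(-d2) - S_0' * N(-d1) = 0.8600 * 0.98955493 * 0.55012287 - 0.87620388 * 0.39265727 = 0.1241

Answer: Price = 0.1241


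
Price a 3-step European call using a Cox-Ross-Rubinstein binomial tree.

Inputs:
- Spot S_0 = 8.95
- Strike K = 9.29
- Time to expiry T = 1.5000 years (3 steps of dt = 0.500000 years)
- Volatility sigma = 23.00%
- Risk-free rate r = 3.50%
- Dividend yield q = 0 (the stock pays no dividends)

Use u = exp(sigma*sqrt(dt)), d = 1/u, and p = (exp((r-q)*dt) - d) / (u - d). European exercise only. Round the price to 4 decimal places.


dt = T/N = 0.500000
u = exp(sigma*sqrt(dt)) = 1.176607; d = 1/u = 0.849902
p = (exp((r-q)*dt) - d) / (u - d) = 0.513467
Discount per step: exp(-r*dt) = 0.982652
Stock lattice S(k, i) with i counting down-moves:
  k=0: S(0,0) = 8.9500
  k=1: S(1,0) = 10.5306; S(1,1) = 7.6066
  k=2: S(2,0) = 12.3904; S(2,1) = 8.9500; S(2,2) = 6.4649
  k=3: S(3,0) = 14.5786; S(3,1) = 10.5306; S(3,2) = 7.6066; S(3,3) = 5.4945
Terminal payoffs V(N, i) = max(S_T - K, 0):
  V(3,0) = 5.288637; V(3,1) = 1.240629; V(3,2) = 0.000000; V(3,3) = 0.000000
Backward induction: V(k, i) = exp(-r*dt) * [p * V(k+1, i) + (1-p) * V(k+1, i+1)].
  V(2,0) = exp(-r*dt) * [p*5.288637 + (1-p)*1.240629] = 3.261569
  V(2,1) = exp(-r*dt) * [p*1.240629 + (1-p)*0.000000] = 0.625972
  V(2,2) = exp(-r*dt) * [p*0.000000 + (1-p)*0.000000] = 0.000000
  V(1,0) = exp(-r*dt) * [p*3.261569 + (1-p)*0.625972] = 1.944929
  V(1,1) = exp(-r*dt) * [p*0.625972 + (1-p)*0.000000] = 0.315840
  V(0,0) = exp(-r*dt) * [p*1.944929 + (1-p)*0.315840] = 1.132334

Answer: Price = V(0,0) = 1.1323


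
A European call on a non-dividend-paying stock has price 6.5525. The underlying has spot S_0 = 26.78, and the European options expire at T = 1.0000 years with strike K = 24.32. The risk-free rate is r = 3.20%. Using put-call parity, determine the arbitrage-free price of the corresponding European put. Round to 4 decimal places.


Put-call parity: C - P = S_0 * exp(-qT) - K * exp(-rT).
S_0 * exp(-qT) = 26.7800 * 1.00000000 = 26.78000000
K * exp(-rT) = 24.3200 * 0.96850658 = 23.55408008
P = C - S*exp(-qT) + K*exp(-rT)
P = 6.5525 - 26.78000000 + 23.55408008 = 3.3266

Answer: Put price = 3.3266


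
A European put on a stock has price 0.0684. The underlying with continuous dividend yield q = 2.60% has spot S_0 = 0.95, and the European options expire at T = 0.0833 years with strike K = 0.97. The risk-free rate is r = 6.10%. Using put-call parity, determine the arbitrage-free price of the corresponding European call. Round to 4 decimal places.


Answer: Call price = 0.0513

Derivation:
Put-call parity: C - P = S_0 * exp(-qT) - K * exp(-rT).
S_0 * exp(-qT) = 0.9500 * 0.99783654 = 0.94794472
K * exp(-rT) = 0.9700 * 0.99493159 = 0.96508364
C = P + S*exp(-qT) - K*exp(-rT)
C = 0.0684 + 0.94794472 - 0.96508364 = 0.0513


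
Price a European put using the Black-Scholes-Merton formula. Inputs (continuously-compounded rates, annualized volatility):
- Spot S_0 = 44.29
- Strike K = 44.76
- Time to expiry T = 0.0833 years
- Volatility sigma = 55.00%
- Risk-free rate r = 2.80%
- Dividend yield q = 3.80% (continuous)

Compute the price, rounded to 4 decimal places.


Answer: Price = 3.0691

Derivation:
d1 = (ln(S/K) + (r - q + 0.5*sigma^2) * T) / (sigma * sqrt(T)) = 0.00762355
d2 = d1 - sigma * sqrt(T) = -0.15111601
exp(-rT) = 0.99767032; exp(-qT) = 0.99683960
P = K * exp(-rT) * N(-d2) - S_0 * exp(-qT) * N(-d1)
N(-d1) = 0.49695867; N(-d2) = 0.56005790
P = 44.7600 * 0.99767032 * 0.56005790 - 44.2900 * 0.99683960 * 0.49695867 = 3.0691


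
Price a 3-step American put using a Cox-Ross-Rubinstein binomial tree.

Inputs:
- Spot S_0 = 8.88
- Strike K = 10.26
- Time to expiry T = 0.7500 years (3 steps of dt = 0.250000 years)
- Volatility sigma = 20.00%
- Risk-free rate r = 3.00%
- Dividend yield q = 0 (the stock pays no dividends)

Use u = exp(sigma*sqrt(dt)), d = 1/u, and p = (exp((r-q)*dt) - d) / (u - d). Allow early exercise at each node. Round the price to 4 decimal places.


Answer: Price = V(0,0) = 1.4719

Derivation:
dt = T/N = 0.250000
u = exp(sigma*sqrt(dt)) = 1.105171; d = 1/u = 0.904837
p = (exp((r-q)*dt) - d) / (u - d) = 0.512599
Discount per step: exp(-r*dt) = 0.992528
Stock lattice S(k, i) with i counting down-moves:
  k=0: S(0,0) = 8.8800
  k=1: S(1,0) = 9.8139; S(1,1) = 8.0350
  k=2: S(2,0) = 10.8461; S(2,1) = 8.8800; S(2,2) = 7.2703
  k=3: S(3,0) = 11.9867; S(3,1) = 9.8139; S(3,2) = 8.0350; S(3,3) = 6.5785
Terminal payoffs V(N, i) = max(K - S_T, 0):
  V(3,0) = 0.000000; V(3,1) = 0.446082; V(3,2) = 2.225044; V(3,3) = 3.681534
Backward induction: V(k, i) = exp(-r*dt) * [p * V(k+1, i) + (1-p) * V(k+1, i+1)]; then take max(V_cont, immediate exercise) for American.
  V(2,0) = exp(-r*dt) * [p*0.000000 + (1-p)*0.446082] = 0.215796; exercise = 0.000000; V(2,0) = max -> 0.215796
  V(2,1) = exp(-r*dt) * [p*0.446082 + (1-p)*2.225044] = 1.303338; exercise = 1.380000; V(2,1) = max -> 1.380000
  V(2,2) = exp(-r*dt) * [p*2.225044 + (1-p)*3.681534] = 2.913009; exercise = 2.989671; V(2,2) = max -> 2.989671
  V(1,0) = exp(-r*dt) * [p*0.215796 + (1-p)*1.380000] = 0.777378; exercise = 0.446082; V(1,0) = max -> 0.777378
  V(1,1) = exp(-r*dt) * [p*1.380000 + (1-p)*2.989671] = 2.148382; exercise = 2.225044; V(1,1) = max -> 2.225044
  V(0,0) = exp(-r*dt) * [p*0.777378 + (1-p)*2.225044] = 1.471891; exercise = 1.380000; V(0,0) = max -> 1.471891


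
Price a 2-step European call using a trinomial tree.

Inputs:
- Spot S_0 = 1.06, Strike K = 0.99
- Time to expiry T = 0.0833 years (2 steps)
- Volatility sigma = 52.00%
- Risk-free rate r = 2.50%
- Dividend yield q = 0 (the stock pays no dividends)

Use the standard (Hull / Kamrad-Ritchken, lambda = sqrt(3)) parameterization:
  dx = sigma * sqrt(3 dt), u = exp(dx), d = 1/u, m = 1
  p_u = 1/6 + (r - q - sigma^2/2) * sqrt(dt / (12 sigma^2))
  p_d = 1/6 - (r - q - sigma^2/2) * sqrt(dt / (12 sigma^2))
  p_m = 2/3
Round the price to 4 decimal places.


Answer: Price = V(0,0) = 0.1060

Derivation:
dt = T/N = 0.041650; dx = sigma*sqrt(3*dt) = 0.183811
u = exp(dx) = 1.201789; d = 1/u = 0.832093
p_u = 0.154181, p_m = 0.666667, p_d = 0.179152
Discount per step: exp(-r*dt) = 0.998959
Stock lattice S(k, j) with j the centered position index:
  k=0: S(0,+0) = 1.0600
  k=1: S(1,-1) = 0.8820; S(1,+0) = 1.0600; S(1,+1) = 1.2739
  k=2: S(2,-2) = 0.7339; S(2,-1) = 0.8820; S(2,+0) = 1.0600; S(2,+1) = 1.2739; S(2,+2) = 1.5310
Terminal payoffs V(N, j) = max(S_T - K, 0):
  V(2,-2) = 0.000000; V(2,-1) = 0.000000; V(2,+0) = 0.070000; V(2,+1) = 0.283896; V(2,+2) = 0.540954
Backward induction: V(k, j) = exp(-r*dt) * [p_u * V(k+1, j+1) + p_m * V(k+1, j) + p_d * V(k+1, j-1)]
  V(1,-1) = exp(-r*dt) * [p_u*0.070000 + p_m*0.000000 + p_d*0.000000] = 0.010781
  V(1,+0) = exp(-r*dt) * [p_u*0.283896 + p_m*0.070000 + p_d*0.000000] = 0.090344
  V(1,+1) = exp(-r*dt) * [p_u*0.540954 + p_m*0.283896 + p_d*0.070000] = 0.284913
  V(0,+0) = exp(-r*dt) * [p_u*0.284913 + p_m*0.090344 + p_d*0.010781] = 0.105979


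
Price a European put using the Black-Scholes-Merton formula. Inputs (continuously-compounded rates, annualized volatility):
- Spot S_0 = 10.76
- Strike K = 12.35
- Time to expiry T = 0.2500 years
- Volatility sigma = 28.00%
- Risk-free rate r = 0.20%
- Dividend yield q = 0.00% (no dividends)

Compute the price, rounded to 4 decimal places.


Answer: Price = 1.7230

Derivation:
d1 = (ln(S/K) + (r - q + 0.5*sigma^2) * T) / (sigma * sqrt(T)) = -0.91086077
d2 = d1 - sigma * sqrt(T) = -1.05086077
exp(-rT) = 0.99950012; exp(-qT) = 1.00000000
P = K * exp(-rT) * N(-d2) - S_0 * exp(-qT) * N(-d1)
N(-d1) = 0.81881563; N(-d2) = 0.85333873
P = 12.3500 * 0.99950012 * 0.85333873 - 10.7600 * 1.00000000 * 0.81881563 = 1.7230


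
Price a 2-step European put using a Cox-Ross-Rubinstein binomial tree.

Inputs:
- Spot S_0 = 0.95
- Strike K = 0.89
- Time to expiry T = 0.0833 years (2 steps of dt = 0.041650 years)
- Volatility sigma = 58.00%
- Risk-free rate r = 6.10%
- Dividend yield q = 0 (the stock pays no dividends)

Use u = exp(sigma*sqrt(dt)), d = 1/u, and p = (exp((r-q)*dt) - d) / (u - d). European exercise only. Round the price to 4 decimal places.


dt = T/N = 0.041650
u = exp(sigma*sqrt(dt)) = 1.125659; d = 1/u = 0.888369
p = (exp((r-q)*dt) - d) / (u - d) = 0.481163
Discount per step: exp(-r*dt) = 0.997463
Stock lattice S(k, i) with i counting down-moves:
  k=0: S(0,0) = 0.9500
  k=1: S(1,0) = 1.0694; S(1,1) = 0.8440
  k=2: S(2,0) = 1.2038; S(2,1) = 0.9500; S(2,2) = 0.7497
Terminal payoffs V(N, i) = max(K - S_T, 0):
  V(2,0) = 0.000000; V(2,1) = 0.000000; V(2,2) = 0.140261
Backward induction: V(k, i) = exp(-r*dt) * [p * V(k+1, i) + (1-p) * V(k+1, i+1)].
  V(1,0) = exp(-r*dt) * [p*0.000000 + (1-p)*0.000000] = 0.000000
  V(1,1) = exp(-r*dt) * [p*0.000000 + (1-p)*0.140261] = 0.072588
  V(0,0) = exp(-r*dt) * [p*0.000000 + (1-p)*0.072588] = 0.037566

Answer: Price = V(0,0) = 0.0376


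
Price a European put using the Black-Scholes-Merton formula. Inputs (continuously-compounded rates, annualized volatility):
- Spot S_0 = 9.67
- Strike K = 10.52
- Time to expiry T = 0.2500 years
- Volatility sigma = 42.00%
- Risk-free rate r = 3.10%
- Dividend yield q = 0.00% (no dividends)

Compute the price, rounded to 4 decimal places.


d1 = (ln(S/K) + (r - q + 0.5*sigma^2) * T) / (sigma * sqrt(T)) = -0.25928523
d2 = d1 - sigma * sqrt(T) = -0.46928523
exp(-rT) = 0.99227995; exp(-qT) = 1.00000000
P = K * exp(-rT) * N(-d2) - S_0 * exp(-qT) * N(-d1)
N(-d1) = 0.60229241; N(-d2) = 0.68056711
P = 10.5200 * 0.99227995 * 0.68056711 - 9.6700 * 1.00000000 * 0.60229241 = 1.2801

Answer: Price = 1.2801


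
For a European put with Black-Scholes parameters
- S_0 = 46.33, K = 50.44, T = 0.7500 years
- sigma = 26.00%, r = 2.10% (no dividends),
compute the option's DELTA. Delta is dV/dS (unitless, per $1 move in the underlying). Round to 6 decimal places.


Answer: Delta = -0.577281

Derivation:
d1 = -0.1949437026; d2 = -0.4201103075
phi(d1) = 0.3914333359; exp(-qT) = 1.0000000000; exp(-rT) = 0.9843733826
N(-d1) = 0.5772814896
Delta = -exp(-qT) * N(-d1) = -1.0000000000 * 0.5772814896 = -0.577281


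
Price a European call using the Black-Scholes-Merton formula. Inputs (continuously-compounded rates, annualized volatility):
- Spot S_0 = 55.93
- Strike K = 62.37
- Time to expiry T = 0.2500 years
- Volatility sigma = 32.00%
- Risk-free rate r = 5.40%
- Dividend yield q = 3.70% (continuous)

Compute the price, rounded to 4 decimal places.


d1 = (ln(S/K) + (r - q + 0.5*sigma^2) * T) / (sigma * sqrt(T)) = -0.57458426
d2 = d1 - sigma * sqrt(T) = -0.73458426
exp(-rT) = 0.98659072; exp(-qT) = 0.99079265
C = S_0 * exp(-qT) * N(d1) - K * exp(-rT) * N(d2)
N(d1) = 0.28278625; N(d2) = 0.23129636
C = 55.9300 * 0.99079265 * 0.28278625 - 62.3700 * 0.98659072 * 0.23129636 = 1.4381

Answer: Price = 1.4381


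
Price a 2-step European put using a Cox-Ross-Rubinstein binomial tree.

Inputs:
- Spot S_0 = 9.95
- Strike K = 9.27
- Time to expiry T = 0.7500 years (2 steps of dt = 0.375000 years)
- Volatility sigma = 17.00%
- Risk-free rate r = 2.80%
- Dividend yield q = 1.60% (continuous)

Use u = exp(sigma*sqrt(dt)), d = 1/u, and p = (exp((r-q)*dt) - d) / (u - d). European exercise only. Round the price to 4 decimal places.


dt = T/N = 0.375000
u = exp(sigma*sqrt(dt)) = 1.109715; d = 1/u = 0.901132
p = (exp((r-q)*dt) - d) / (u - d) = 0.495620
Discount per step: exp(-r*dt) = 0.989555
Stock lattice S(k, i) with i counting down-moves:
  k=0: S(0,0) = 9.9500
  k=1: S(1,0) = 11.0417; S(1,1) = 8.9663
  k=2: S(2,0) = 12.2531; S(2,1) = 9.9500; S(2,2) = 8.0798
Terminal payoffs V(N, i) = max(K - S_T, 0):
  V(2,0) = 0.000000; V(2,1) = 0.000000; V(2,2) = 1.190210
Backward induction: V(k, i) = exp(-r*dt) * [p * V(k+1, i) + (1-p) * V(k+1, i+1)].
  V(1,0) = exp(-r*dt) * [p*0.000000 + (1-p)*0.000000] = 0.000000
  V(1,1) = exp(-r*dt) * [p*0.000000 + (1-p)*1.190210] = 0.594047
  V(0,0) = exp(-r*dt) * [p*0.000000 + (1-p)*0.594047] = 0.296496

Answer: Price = V(0,0) = 0.2965


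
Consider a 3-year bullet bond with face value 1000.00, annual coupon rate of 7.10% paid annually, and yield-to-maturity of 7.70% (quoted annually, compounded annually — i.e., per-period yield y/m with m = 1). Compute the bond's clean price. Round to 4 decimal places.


Coupon per period c = face * coupon_rate / m = 71.000000
Periods per year m = 1; per-period yield y/m = 0.077000
Number of cashflows N = 3
Cashflows (t years, CF_t, discount factor 1/(1+y/m)^(m*t), PV):
  t = 1.0000: CF_t = 71.000000, DF = 0.928505, PV = 65.923863
  t = 2.0000: CF_t = 71.000000, DF = 0.862122, PV = 61.210643
  t = 3.0000: CF_t = 1071.000000, DF = 0.800484, PV = 857.318827
Price P = sum_t PV_t = 984.453332

Answer: Price = 984.4533


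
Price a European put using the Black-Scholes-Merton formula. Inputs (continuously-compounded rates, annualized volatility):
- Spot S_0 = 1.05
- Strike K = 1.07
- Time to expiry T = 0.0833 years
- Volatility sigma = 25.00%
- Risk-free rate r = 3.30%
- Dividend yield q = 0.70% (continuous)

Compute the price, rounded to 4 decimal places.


Answer: Price = 0.0401

Derivation:
d1 = (ln(S/K) + (r - q + 0.5*sigma^2) * T) / (sigma * sqrt(T)) = -0.19540831
d2 = d1 - sigma * sqrt(T) = -0.26756266
exp(-rT) = 0.99725487; exp(-qT) = 0.99941707
P = K * exp(-rT) * N(-d2) - S_0 * exp(-qT) * N(-d1)
N(-d1) = 0.57746334; N(-d2) = 0.60548201
P = 1.0700 * 0.99725487 * 0.60548201 - 1.0500 * 0.99941707 * 0.57746334 = 0.0401


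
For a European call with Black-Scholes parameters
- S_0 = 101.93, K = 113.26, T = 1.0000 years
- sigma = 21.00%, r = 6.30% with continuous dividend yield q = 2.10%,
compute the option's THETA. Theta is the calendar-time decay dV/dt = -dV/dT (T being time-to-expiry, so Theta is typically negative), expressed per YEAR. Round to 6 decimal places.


d1 = -0.1969036072; d2 = -0.4069036072
phi(d1) = 0.3912830576; exp(-qT) = 0.9792189646; exp(-rT) = 0.9389434737
Theta = -S*exp(-qT)*phi(d1)*sigma/(2*sqrt(T)) - r*K*exp(-rT)*N(d2) + q*S*exp(-qT)*N(d1)
N(d1) = 0.4219514854; N(d2) = 0.3420393933; sqrt(T) = 1.0000000000
Term 1 = -101.9300 * 0.9792189646 * 0.3912830576 * 0.2100 / (2 * 1.0000000000) = -4.1007395109
Term 2 = -0.0630 * 113.2600 * 0.9389434737 * 0.3420393933 = -2.2915676453
Term 3 = 0.0210 * 101.9300 * 0.9792189646 * 0.4219514854 = 0.8844303858
Theta = -4.1007395109 + (-2.2915676453) + (0.8844303858) = -5.507877

Answer: Theta = -5.507877


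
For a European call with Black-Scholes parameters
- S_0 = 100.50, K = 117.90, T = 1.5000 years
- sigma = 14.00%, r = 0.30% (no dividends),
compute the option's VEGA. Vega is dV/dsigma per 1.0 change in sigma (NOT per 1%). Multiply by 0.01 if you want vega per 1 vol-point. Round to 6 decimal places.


Answer: Vega = 35.104635

Derivation:
d1 = -0.8192906325; d2 = -0.9907549145
phi(d1) = 0.2852021353; exp(-qT) = 1.0000000000; exp(-rT) = 0.9955101098
Vega = S * exp(-qT) * phi(d1) * sqrt(T) = 100.5000 * 1.0000000000 * 0.2852021353 * 1.2247448714 = 35.104635


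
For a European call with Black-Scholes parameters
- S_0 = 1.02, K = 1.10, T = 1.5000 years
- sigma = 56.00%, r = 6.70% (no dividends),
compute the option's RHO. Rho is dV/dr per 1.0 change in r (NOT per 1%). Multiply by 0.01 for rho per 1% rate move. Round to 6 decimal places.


d1 = 0.3793682924; d2 = -0.3064888356
phi(d1) = 0.3712429111; exp(-qT) = 1.0000000000; exp(-rT) = 0.9043851124
N(d2) = 0.3796162395
Rho = K*T*exp(-rT)*N(d2) = 1.1000 * 1.5000 * 0.9043851124 * 0.3796162395 = 0.566477

Answer: Rho = 0.566477


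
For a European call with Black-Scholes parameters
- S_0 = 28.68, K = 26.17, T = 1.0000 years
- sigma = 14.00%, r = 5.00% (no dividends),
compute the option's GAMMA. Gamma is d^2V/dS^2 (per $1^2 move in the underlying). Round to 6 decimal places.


Answer: Gamma = 0.055373

Derivation:
d1 = 1.0813307085; d2 = 0.9413307085
phi(d1) = 0.2223335419; exp(-qT) = 1.0000000000; exp(-rT) = 0.9512294245
Gamma = exp(-qT) * phi(d1) / (S * sigma * sqrt(T)) = 1.0000000000 * 0.2223335419 / (28.6800 * 0.1400 * 1.0000000000) = 0.055373


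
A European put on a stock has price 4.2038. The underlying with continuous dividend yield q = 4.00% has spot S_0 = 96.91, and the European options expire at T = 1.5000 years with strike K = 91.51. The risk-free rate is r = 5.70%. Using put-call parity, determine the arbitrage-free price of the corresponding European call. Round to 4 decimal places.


Put-call parity: C - P = S_0 * exp(-qT) - K * exp(-rT).
S_0 * exp(-qT) = 96.9100 * 0.94176453 = 91.26640095
K * exp(-rT) = 91.5100 * 0.91805314 = 84.01104312
C = P + S*exp(-qT) - K*exp(-rT)
C = 4.2038 + 91.26640095 - 84.01104312 = 11.4592

Answer: Call price = 11.4592


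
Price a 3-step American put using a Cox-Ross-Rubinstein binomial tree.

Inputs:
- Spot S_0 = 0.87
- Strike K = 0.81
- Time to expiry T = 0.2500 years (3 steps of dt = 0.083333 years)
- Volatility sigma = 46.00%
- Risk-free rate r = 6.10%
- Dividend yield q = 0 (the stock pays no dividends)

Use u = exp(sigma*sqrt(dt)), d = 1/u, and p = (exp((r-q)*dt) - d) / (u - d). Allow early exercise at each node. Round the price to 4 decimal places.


Answer: Price = V(0,0) = 0.0496

Derivation:
dt = T/N = 0.083333
u = exp(sigma*sqrt(dt)) = 1.142011; d = 1/u = 0.875648
p = (exp((r-q)*dt) - d) / (u - d) = 0.485984
Discount per step: exp(-r*dt) = 0.994930
Stock lattice S(k, i) with i counting down-moves:
  k=0: S(0,0) = 0.8700
  k=1: S(1,0) = 0.9935; S(1,1) = 0.7618
  k=2: S(2,0) = 1.1346; S(2,1) = 0.8700; S(2,2) = 0.6671
  k=3: S(3,0) = 1.2958; S(3,1) = 0.9935; S(3,2) = 0.7618; S(3,3) = 0.5841
Terminal payoffs V(N, i) = max(K - S_T, 0):
  V(3,0) = 0.000000; V(3,1) = 0.000000; V(3,2) = 0.048186; V(3,3) = 0.225871
Backward induction: V(k, i) = exp(-r*dt) * [p * V(k+1, i) + (1-p) * V(k+1, i+1)]; then take max(V_cont, immediate exercise) for American.
  V(2,0) = exp(-r*dt) * [p*0.000000 + (1-p)*0.000000] = 0.000000; exercise = 0.000000; V(2,0) = max -> 0.000000
  V(2,1) = exp(-r*dt) * [p*0.000000 + (1-p)*0.048186] = 0.024643; exercise = 0.000000; V(2,1) = max -> 0.024643
  V(2,2) = exp(-r*dt) * [p*0.048186 + (1-p)*0.225871] = 0.138812; exercise = 0.142919; V(2,2) = max -> 0.142919
  V(1,0) = exp(-r*dt) * [p*0.000000 + (1-p)*0.024643] = 0.012603; exercise = 0.000000; V(1,0) = max -> 0.012603
  V(1,1) = exp(-r*dt) * [p*0.024643 + (1-p)*0.142919] = 0.085005; exercise = 0.048186; V(1,1) = max -> 0.085005
  V(0,0) = exp(-r*dt) * [p*0.012603 + (1-p)*0.085005] = 0.049566; exercise = 0.000000; V(0,0) = max -> 0.049566


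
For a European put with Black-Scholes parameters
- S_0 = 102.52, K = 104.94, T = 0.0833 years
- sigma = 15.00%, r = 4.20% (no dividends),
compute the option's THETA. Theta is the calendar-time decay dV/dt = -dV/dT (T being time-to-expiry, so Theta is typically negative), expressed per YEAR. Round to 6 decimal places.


d1 = -0.4364516754; d2 = -0.4797442845
phi(d1) = 0.3626984284; exp(-qT) = 1.0000000000; exp(-rT) = 0.9965075130
Theta = -S*exp(-qT)*phi(d1)*sigma/(2*sqrt(T)) + r*K*exp(-rT)*N(-d2) - q*S*exp(-qT)*N(-d1)
N(-d1) = 0.6687454733; N(-d2) = 0.6842953827; sqrt(T) = 0.2886173938
Term 1 = -102.5200 * 1.0000000000 * 0.3626984284 * 0.1500 / (2 * 0.2886173938) = -9.6625784720
Term 2 = 0.0420 * 104.9400 * 0.9965075130 * 0.6842953827 = 3.0054848089
Term 3 = 0 (no dividend yield, q = 0)
Theta = -9.6625784720 + (3.0054848089) + (0.0000000000) = -6.657094

Answer: Theta = -6.657094


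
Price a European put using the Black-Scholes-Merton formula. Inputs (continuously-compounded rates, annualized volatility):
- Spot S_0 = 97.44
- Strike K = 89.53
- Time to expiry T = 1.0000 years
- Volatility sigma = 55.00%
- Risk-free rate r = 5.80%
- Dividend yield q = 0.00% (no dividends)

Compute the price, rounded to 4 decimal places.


Answer: Price = 13.8741

Derivation:
d1 = (ln(S/K) + (r - q + 0.5*sigma^2) * T) / (sigma * sqrt(T)) = 0.53438734
d2 = d1 - sigma * sqrt(T) = -0.01561266
exp(-rT) = 0.94364995; exp(-qT) = 1.00000000
P = K * exp(-rT) * N(-d2) - S_0 * exp(-qT) * N(-d1)
N(-d1) = 0.29653679; N(-d2) = 0.50622830
P = 89.5300 * 0.94364995 * 0.50622830 - 97.4400 * 1.00000000 * 0.29653679 = 13.8741


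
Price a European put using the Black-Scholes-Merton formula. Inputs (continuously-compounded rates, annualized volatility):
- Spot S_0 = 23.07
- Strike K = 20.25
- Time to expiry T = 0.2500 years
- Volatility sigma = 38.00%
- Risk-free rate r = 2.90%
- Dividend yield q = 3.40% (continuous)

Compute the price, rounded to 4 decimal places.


d1 = (ln(S/K) + (r - q + 0.5*sigma^2) * T) / (sigma * sqrt(T)) = 0.77462252
d2 = d1 - sigma * sqrt(T) = 0.58462252
exp(-rT) = 0.99277622; exp(-qT) = 0.99153602
P = K * exp(-rT) * N(-d2) - S_0 * exp(-qT) * N(-d1)
N(-d1) = 0.21928137; N(-d2) = 0.27940078
P = 20.2500 * 0.99277622 * 0.27940078 - 23.0700 * 0.99153602 * 0.21928137 = 0.6010

Answer: Price = 0.6010


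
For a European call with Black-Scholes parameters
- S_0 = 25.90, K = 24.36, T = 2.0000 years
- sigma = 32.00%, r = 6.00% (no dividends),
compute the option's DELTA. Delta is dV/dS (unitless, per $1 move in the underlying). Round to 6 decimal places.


Answer: Delta = 0.734636

Derivation:
d1 = 0.6268955177; d2 = 0.1743471777
phi(d1) = 0.3277718381; exp(-qT) = 1.0000000000; exp(-rT) = 0.8869204367
N(d1) = 0.7346361372
Delta = exp(-qT) * N(d1) = 1.0000000000 * 0.7346361372 = 0.734636


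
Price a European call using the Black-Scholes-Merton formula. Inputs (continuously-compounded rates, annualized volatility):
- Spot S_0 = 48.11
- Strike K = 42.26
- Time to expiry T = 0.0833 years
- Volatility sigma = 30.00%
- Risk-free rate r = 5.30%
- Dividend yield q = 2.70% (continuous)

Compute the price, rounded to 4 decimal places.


d1 = (ln(S/K) + (r - q + 0.5*sigma^2) * T) / (sigma * sqrt(T)) = 1.56566382
d2 = d1 - sigma * sqrt(T) = 1.47907860
exp(-rT) = 0.99559483; exp(-qT) = 0.99775343
C = S_0 * exp(-qT) * N(d1) - K * exp(-rT) * N(d2)
N(d1) = 0.94128633; N(d2) = 0.93044035
C = 48.1100 * 0.99775343 * 0.94128633 - 42.2600 * 0.99559483 * 0.93044035 = 6.0364

Answer: Price = 6.0364


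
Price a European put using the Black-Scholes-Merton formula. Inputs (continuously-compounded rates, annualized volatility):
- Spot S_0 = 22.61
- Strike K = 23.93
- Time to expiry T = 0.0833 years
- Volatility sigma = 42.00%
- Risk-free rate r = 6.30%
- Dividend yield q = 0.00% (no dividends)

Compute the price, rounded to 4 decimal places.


Answer: Price = 1.8185

Derivation:
d1 = (ln(S/K) + (r - q + 0.5*sigma^2) * T) / (sigma * sqrt(T)) = -0.36418007
d2 = d1 - sigma * sqrt(T) = -0.48539938
exp(-rT) = 0.99476585; exp(-qT) = 1.00000000
P = K * exp(-rT) * N(-d2) - S_0 * exp(-qT) * N(-d1)
N(-d1) = 0.64213823; N(-d2) = 0.68630346
P = 23.9300 * 0.99476585 * 0.68630346 - 22.6100 * 1.00000000 * 0.64213823 = 1.8185


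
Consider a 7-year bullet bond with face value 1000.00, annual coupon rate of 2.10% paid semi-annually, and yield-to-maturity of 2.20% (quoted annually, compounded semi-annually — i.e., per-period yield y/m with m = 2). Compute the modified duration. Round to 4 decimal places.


Answer: Modified duration = 6.4733

Derivation:
Coupon per period c = face * coupon_rate / m = 10.500000
Periods per year m = 2; per-period yield y/m = 0.011000
Number of cashflows N = 14
Cashflows (t years, CF_t, discount factor 1/(1+y/m)^(m*t), PV):
  t = 0.5000: CF_t = 10.500000, DF = 0.989120, PV = 10.385757
  t = 1.0000: CF_t = 10.500000, DF = 0.978358, PV = 10.272756
  t = 1.5000: CF_t = 10.500000, DF = 0.967713, PV = 10.160986
  t = 2.0000: CF_t = 10.500000, DF = 0.957184, PV = 10.050431
  t = 2.5000: CF_t = 10.500000, DF = 0.946769, PV = 9.941079
  t = 3.0000: CF_t = 10.500000, DF = 0.936468, PV = 9.832917
  t = 3.5000: CF_t = 10.500000, DF = 0.926279, PV = 9.725932
  t = 4.0000: CF_t = 10.500000, DF = 0.916201, PV = 9.620110
  t = 4.5000: CF_t = 10.500000, DF = 0.906232, PV = 9.515441
  t = 5.0000: CF_t = 10.500000, DF = 0.896372, PV = 9.411910
  t = 5.5000: CF_t = 10.500000, DF = 0.886620, PV = 9.309505
  t = 6.0000: CF_t = 10.500000, DF = 0.876973, PV = 9.208215
  t = 6.5000: CF_t = 10.500000, DF = 0.867431, PV = 9.108026
  t = 7.0000: CF_t = 1010.500000, DF = 0.857993, PV = 867.002080
Price P = sum_t PV_t = 993.545143
First compute Macaulay numerator sum_t t * PV_t:
  t * PV_t at t = 0.5000: 5.192878
  t * PV_t at t = 1.0000: 10.272756
  t * PV_t at t = 1.5000: 15.241478
  t * PV_t at t = 2.0000: 20.100862
  t * PV_t at t = 2.5000: 24.852697
  t * PV_t at t = 3.0000: 29.498750
  t * PV_t at t = 3.5000: 34.040761
  t * PV_t at t = 4.0000: 38.480441
  t * PV_t at t = 4.5000: 42.819482
  t * PV_t at t = 5.0000: 47.059548
  t * PV_t at t = 5.5000: 51.202277
  t * PV_t at t = 6.0000: 55.249288
  t * PV_t at t = 6.5000: 59.202171
  t * PV_t at t = 7.0000: 6069.014563
Macaulay duration D = 6502.227953 / 993.545143 = 6.544472
Modified duration = D / (1 + y/m) = 6.544472 / (1 + 0.011000) = 6.473266


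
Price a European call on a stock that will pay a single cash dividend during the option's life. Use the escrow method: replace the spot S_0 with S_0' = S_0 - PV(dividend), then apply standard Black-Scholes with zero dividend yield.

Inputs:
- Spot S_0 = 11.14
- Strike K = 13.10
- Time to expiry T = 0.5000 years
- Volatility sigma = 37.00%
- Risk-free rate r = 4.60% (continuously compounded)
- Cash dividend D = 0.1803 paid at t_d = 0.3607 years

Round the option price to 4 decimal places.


Answer: Price = 0.5264

Derivation:
PV(D) = D * exp(-r * t_d) = 0.1803 * 0.98354469 = 0.17733311
S_0' = S_0 - PV(D) = 11.1400 - 0.17733311 = 10.96266689
d1 = (ln(S_0'/K) + (r + sigma^2/2)*T) / (sigma*sqrt(T)) = -0.46207192
d2 = d1 - sigma*sqrt(T) = -0.72370143
exp(-rT) = 0.97726248
N(d1) = 0.32201487; N(d2) = 0.23462453
C = S_0' * N(d1) - K * exp(-rT) * N(d2) = 10.96266689 * 0.32201487 - 13.1000 * 0.97726248 * 0.23462453 = 0.5264


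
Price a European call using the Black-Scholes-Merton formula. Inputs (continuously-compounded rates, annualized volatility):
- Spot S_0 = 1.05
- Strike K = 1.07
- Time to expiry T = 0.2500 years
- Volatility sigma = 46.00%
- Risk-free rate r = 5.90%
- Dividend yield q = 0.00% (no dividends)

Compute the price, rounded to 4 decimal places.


d1 = (ln(S/K) + (r - q + 0.5*sigma^2) * T) / (sigma * sqrt(T)) = 0.09709355
d2 = d1 - sigma * sqrt(T) = -0.13290645
exp(-rT) = 0.98535825; exp(-qT) = 1.00000000
C = S_0 * exp(-qT) * N(d1) - K * exp(-rT) * N(d2)
N(d1) = 0.53867395; N(d2) = 0.44713368
C = 1.0500 * 1.00000000 * 0.53867395 - 1.0700 * 0.98535825 * 0.44713368 = 0.0942

Answer: Price = 0.0942


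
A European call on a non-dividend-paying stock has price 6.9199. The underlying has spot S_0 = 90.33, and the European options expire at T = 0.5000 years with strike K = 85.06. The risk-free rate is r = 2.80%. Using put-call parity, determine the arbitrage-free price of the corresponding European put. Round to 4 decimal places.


Put-call parity: C - P = S_0 * exp(-qT) - K * exp(-rT).
S_0 * exp(-qT) = 90.3300 * 1.00000000 = 90.33000000
K * exp(-rT) = 85.0600 * 0.98609754 = 83.87745711
P = C - S*exp(-qT) + K*exp(-rT)
P = 6.9199 - 90.33000000 + 83.87745711 = 0.4674

Answer: Put price = 0.4674


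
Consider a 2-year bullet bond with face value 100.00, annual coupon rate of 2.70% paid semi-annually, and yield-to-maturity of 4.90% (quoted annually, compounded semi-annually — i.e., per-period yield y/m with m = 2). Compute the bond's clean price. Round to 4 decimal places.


Answer: Price = 95.8568

Derivation:
Coupon per period c = face * coupon_rate / m = 1.350000
Periods per year m = 2; per-period yield y/m = 0.024500
Number of cashflows N = 4
Cashflows (t years, CF_t, discount factor 1/(1+y/m)^(m*t), PV):
  t = 0.5000: CF_t = 1.350000, DF = 0.976086, PV = 1.317716
  t = 1.0000: CF_t = 1.350000, DF = 0.952744, PV = 1.286204
  t = 1.5000: CF_t = 1.350000, DF = 0.929960, PV = 1.255446
  t = 2.0000: CF_t = 101.350000, DF = 0.907721, PV = 91.997474
Price P = sum_t PV_t = 95.856839


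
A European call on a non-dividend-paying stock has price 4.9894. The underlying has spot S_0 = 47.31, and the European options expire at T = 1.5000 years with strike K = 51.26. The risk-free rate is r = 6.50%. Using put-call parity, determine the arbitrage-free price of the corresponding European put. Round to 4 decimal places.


Put-call parity: C - P = S_0 * exp(-qT) - K * exp(-rT).
S_0 * exp(-qT) = 47.3100 * 1.00000000 = 47.31000000
K * exp(-rT) = 51.2600 * 0.90710234 = 46.49806603
P = C - S*exp(-qT) + K*exp(-rT)
P = 4.9894 - 47.31000000 + 46.49806603 = 4.1775

Answer: Put price = 4.1775


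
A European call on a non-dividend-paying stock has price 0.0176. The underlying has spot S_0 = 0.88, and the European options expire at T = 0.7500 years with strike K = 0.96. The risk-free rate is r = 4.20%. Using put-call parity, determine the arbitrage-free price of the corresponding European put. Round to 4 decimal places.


Put-call parity: C - P = S_0 * exp(-qT) - K * exp(-rT).
S_0 * exp(-qT) = 0.8800 * 1.00000000 = 0.88000000
K * exp(-rT) = 0.9600 * 0.96899096 = 0.93023132
P = C - S*exp(-qT) + K*exp(-rT)
P = 0.0176 - 0.88000000 + 0.93023132 = 0.0678

Answer: Put price = 0.0678


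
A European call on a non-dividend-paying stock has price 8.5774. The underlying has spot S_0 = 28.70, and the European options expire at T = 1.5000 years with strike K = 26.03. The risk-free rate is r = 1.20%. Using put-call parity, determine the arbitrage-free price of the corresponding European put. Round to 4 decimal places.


Answer: Put price = 5.4431

Derivation:
Put-call parity: C - P = S_0 * exp(-qT) - K * exp(-rT).
S_0 * exp(-qT) = 28.7000 * 1.00000000 = 28.70000000
K * exp(-rT) = 26.0300 * 0.98216103 = 25.56565167
P = C - S*exp(-qT) + K*exp(-rT)
P = 8.5774 - 28.70000000 + 25.56565167 = 5.4431


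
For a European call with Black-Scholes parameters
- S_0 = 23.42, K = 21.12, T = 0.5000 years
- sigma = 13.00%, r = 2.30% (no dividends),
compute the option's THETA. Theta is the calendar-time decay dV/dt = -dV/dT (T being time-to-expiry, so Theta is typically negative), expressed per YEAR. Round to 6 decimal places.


d1 = 1.2955817065; d2 = 1.2036578249
phi(d1) = 0.1723540457; exp(-qT) = 1.0000000000; exp(-rT) = 0.9885658722
Theta = -S*exp(-qT)*phi(d1)*sigma/(2*sqrt(T)) - r*K*exp(-rT)*N(d2) + q*S*exp(-qT)*N(d1)
N(d1) = 0.9024401825; N(d2) = 0.8856390702; sqrt(T) = 0.7071067812
Term 1 = -23.4200 * 1.0000000000 * 0.1723540457 * 0.1300 / (2 * 0.7071067812) = -0.3710536665
Term 2 = -0.0230 * 21.1200 * 0.9885658722 * 0.8856390702 = -0.4252889811
Term 3 = 0 (no dividend yield, q = 0)
Theta = -0.3710536665 + (-0.4252889811) + (0.0000000000) = -0.796343

Answer: Theta = -0.796343


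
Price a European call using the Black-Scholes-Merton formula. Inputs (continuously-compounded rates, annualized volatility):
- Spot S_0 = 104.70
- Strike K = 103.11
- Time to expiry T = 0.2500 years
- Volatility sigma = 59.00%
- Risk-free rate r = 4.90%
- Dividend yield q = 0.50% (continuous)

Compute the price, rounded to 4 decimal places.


d1 = (ln(S/K) + (r - q + 0.5*sigma^2) * T) / (sigma * sqrt(T)) = 0.23666182
d2 = d1 - sigma * sqrt(T) = -0.05833818
exp(-rT) = 0.98782473; exp(-qT) = 0.99875078
C = S_0 * exp(-qT) * N(d1) - K * exp(-rT) * N(d2)
N(d1) = 0.59354042; N(d2) = 0.47673963
C = 104.7000 * 0.99875078 * 0.59354042 - 103.1100 * 0.98782473 * 0.47673963 = 13.5079

Answer: Price = 13.5079


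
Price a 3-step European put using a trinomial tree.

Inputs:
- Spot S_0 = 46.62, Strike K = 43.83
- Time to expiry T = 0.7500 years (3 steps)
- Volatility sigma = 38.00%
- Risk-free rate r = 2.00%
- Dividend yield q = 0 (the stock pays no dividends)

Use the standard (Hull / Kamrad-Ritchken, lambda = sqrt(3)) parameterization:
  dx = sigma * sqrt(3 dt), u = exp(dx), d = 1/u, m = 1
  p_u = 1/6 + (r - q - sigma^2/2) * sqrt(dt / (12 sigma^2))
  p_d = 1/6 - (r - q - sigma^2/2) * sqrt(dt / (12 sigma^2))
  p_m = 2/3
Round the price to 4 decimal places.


Answer: Price = V(0,0) = 4.1925

Derivation:
dt = T/N = 0.250000; dx = sigma*sqrt(3*dt) = 0.329090
u = exp(dx) = 1.389702; d = 1/u = 0.719579
p_u = 0.146839, p_m = 0.666667, p_d = 0.186494
Discount per step: exp(-r*dt) = 0.995012
Stock lattice S(k, j) with j the centered position index:
  k=0: S(0,+0) = 46.6200
  k=1: S(1,-1) = 33.5467; S(1,+0) = 46.6200; S(1,+1) = 64.7879
  k=2: S(2,-2) = 24.1395; S(2,-1) = 33.5467; S(2,+0) = 46.6200; S(2,+1) = 64.7879; S(2,+2) = 90.0359
  k=3: S(3,-3) = 17.3703; S(3,-2) = 24.1395; S(3,-1) = 33.5467; S(3,+0) = 46.6200; S(3,+1) = 64.7879; S(3,+2) = 90.0359; S(3,+3) = 125.1232
Terminal payoffs V(N, j) = max(K - S_T, 0):
  V(3,-3) = 26.459720; V(3,-2) = 19.690480; V(3,-1) = 10.283250; V(3,+0) = 0.000000; V(3,+1) = 0.000000; V(3,+2) = 0.000000; V(3,+3) = 0.000000
Backward induction: V(k, j) = exp(-r*dt) * [p_u * V(k+1, j+1) + p_m * V(k+1, j) + p_d * V(k+1, j-1)]
  V(2,-2) = exp(-r*dt) * [p_u*10.283250 + p_m*19.690480 + p_d*26.459720] = 19.473939
  V(2,-1) = exp(-r*dt) * [p_u*0.000000 + p_m*10.283250 + p_d*19.690480] = 10.475151
  V(2,+0) = exp(-r*dt) * [p_u*0.000000 + p_m*0.000000 + p_d*10.283250] = 1.908201
  V(2,+1) = exp(-r*dt) * [p_u*0.000000 + p_m*0.000000 + p_d*0.000000] = 0.000000
  V(2,+2) = exp(-r*dt) * [p_u*0.000000 + p_m*0.000000 + p_d*0.000000] = 0.000000
  V(1,-1) = exp(-r*dt) * [p_u*1.908201 + p_m*10.475151 + p_d*19.473939] = 10.841067
  V(1,+0) = exp(-r*dt) * [p_u*0.000000 + p_m*1.908201 + p_d*10.475151] = 3.209599
  V(1,+1) = exp(-r*dt) * [p_u*0.000000 + p_m*0.000000 + p_d*1.908201] = 0.354093
  V(0,+0) = exp(-r*dt) * [p_u*0.354093 + p_m*3.209599 + p_d*10.841067] = 4.192507


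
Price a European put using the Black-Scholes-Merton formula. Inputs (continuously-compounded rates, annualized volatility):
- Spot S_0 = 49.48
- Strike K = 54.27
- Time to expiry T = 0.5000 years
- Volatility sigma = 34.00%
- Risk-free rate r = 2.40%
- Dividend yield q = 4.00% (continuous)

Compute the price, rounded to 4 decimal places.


Answer: Price = 7.8644

Derivation:
d1 = (ln(S/K) + (r - q + 0.5*sigma^2) * T) / (sigma * sqrt(T)) = -0.29741344
d2 = d1 - sigma * sqrt(T) = -0.53782975
exp(-rT) = 0.98807171; exp(-qT) = 0.98019867
P = K * exp(-rT) * N(-d2) - S_0 * exp(-qT) * N(-d1)
N(-d1) = 0.61692456; N(-d2) = 0.70465270
P = 54.2700 * 0.98807171 * 0.70465270 - 49.4800 * 0.98019867 * 0.61692456 = 7.8644


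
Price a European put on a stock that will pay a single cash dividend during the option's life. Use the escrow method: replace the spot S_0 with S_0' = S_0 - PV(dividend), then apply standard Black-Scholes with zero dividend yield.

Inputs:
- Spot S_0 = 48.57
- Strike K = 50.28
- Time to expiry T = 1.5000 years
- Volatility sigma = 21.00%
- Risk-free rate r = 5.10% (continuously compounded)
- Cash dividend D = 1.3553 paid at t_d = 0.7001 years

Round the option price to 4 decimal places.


PV(D) = D * exp(-r * t_d) = 1.3553 * 0.96492481 = 1.30776259
S_0' = S_0 - PV(D) = 48.5700 - 1.30776259 = 47.26223741
d1 = (ln(S_0'/K) + (r + sigma^2/2)*T) / (sigma*sqrt(T)) = 0.18538061
d2 = d1 - sigma*sqrt(T) = -0.07181581
exp(-rT) = 0.92635291
N(-d1) = 0.42646526; N(-d2) = 0.52862576
P = K * exp(-rT) * N(-d2) - S_0' * N(-d1) = 50.2800 * 0.92635291 * 0.52862576 - 47.26223741 * 0.42646526 = 4.4661

Answer: Price = 4.4661


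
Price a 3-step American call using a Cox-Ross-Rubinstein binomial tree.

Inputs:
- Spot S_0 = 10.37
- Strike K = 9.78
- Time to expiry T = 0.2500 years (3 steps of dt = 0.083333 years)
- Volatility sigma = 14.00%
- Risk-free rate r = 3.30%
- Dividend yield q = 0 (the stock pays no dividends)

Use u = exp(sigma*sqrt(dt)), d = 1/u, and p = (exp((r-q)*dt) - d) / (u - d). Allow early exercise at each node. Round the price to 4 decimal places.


dt = T/N = 0.083333
u = exp(sigma*sqrt(dt)) = 1.041242; d = 1/u = 0.960391
p = (exp((r-q)*dt) - d) / (u - d) = 0.523958
Discount per step: exp(-r*dt) = 0.997254
Stock lattice S(k, i) with i counting down-moves:
  k=0: S(0,0) = 10.3700
  k=1: S(1,0) = 10.7977; S(1,1) = 9.9593
  k=2: S(2,0) = 11.2430; S(2,1) = 10.3700; S(2,2) = 9.5648
  k=3: S(3,0) = 11.7067; S(3,1) = 10.7977; S(3,2) = 9.9593; S(3,3) = 9.1859
Terminal payoffs V(N, i) = max(S_T - K, 0):
  V(3,0) = 1.926691; V(3,1) = 1.017683; V(3,2) = 0.179257; V(3,3) = 0.000000
Backward induction: V(k, i) = exp(-r*dt) * [p * V(k+1, i) + (1-p) * V(k+1, i+1)]; then take max(V_cont, immediate exercise) for American.
  V(2,0) = exp(-r*dt) * [p*1.926691 + (1-p)*1.017683] = 1.489862; exercise = 1.463004; V(2,0) = max -> 1.489862
  V(2,1) = exp(-r*dt) * [p*1.017683 + (1-p)*0.179257] = 0.616858; exercise = 0.590000; V(2,1) = max -> 0.616858
  V(2,2) = exp(-r*dt) * [p*0.179257 + (1-p)*0.000000] = 0.093665; exercise = 0.000000; V(2,2) = max -> 0.093665
  V(1,0) = exp(-r*dt) * [p*1.489862 + (1-p)*0.616858] = 1.071325; exercise = 1.017683; V(1,0) = max -> 1.071325
  V(1,1) = exp(-r*dt) * [p*0.616858 + (1-p)*0.093665] = 0.366786; exercise = 0.179257; V(1,1) = max -> 0.366786
  V(0,0) = exp(-r*dt) * [p*1.071325 + (1-p)*0.366786] = 0.733914; exercise = 0.590000; V(0,0) = max -> 0.733914

Answer: Price = V(0,0) = 0.7339


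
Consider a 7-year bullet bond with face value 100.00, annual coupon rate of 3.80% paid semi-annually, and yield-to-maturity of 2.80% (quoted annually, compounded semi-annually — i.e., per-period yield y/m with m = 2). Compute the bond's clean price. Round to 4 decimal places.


Coupon per period c = face * coupon_rate / m = 1.900000
Periods per year m = 2; per-period yield y/m = 0.014000
Number of cashflows N = 14
Cashflows (t years, CF_t, discount factor 1/(1+y/m)^(m*t), PV):
  t = 0.5000: CF_t = 1.900000, DF = 0.986193, PV = 1.873767
  t = 1.0000: CF_t = 1.900000, DF = 0.972577, PV = 1.847897
  t = 1.5000: CF_t = 1.900000, DF = 0.959149, PV = 1.822383
  t = 2.0000: CF_t = 1.900000, DF = 0.945906, PV = 1.797222
  t = 2.5000: CF_t = 1.900000, DF = 0.932847, PV = 1.772409
  t = 3.0000: CF_t = 1.900000, DF = 0.919967, PV = 1.747937
  t = 3.5000: CF_t = 1.900000, DF = 0.907265, PV = 1.723804
  t = 4.0000: CF_t = 1.900000, DF = 0.894739, PV = 1.700004
  t = 4.5000: CF_t = 1.900000, DF = 0.882386, PV = 1.676533
  t = 5.0000: CF_t = 1.900000, DF = 0.870203, PV = 1.653385
  t = 5.5000: CF_t = 1.900000, DF = 0.858188, PV = 1.630557
  t = 6.0000: CF_t = 1.900000, DF = 0.846339, PV = 1.608045
  t = 6.5000: CF_t = 1.900000, DF = 0.834654, PV = 1.585843
  t = 7.0000: CF_t = 101.900000, DF = 0.823130, PV = 83.876986
Price P = sum_t PV_t = 106.316772

Answer: Price = 106.3168
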